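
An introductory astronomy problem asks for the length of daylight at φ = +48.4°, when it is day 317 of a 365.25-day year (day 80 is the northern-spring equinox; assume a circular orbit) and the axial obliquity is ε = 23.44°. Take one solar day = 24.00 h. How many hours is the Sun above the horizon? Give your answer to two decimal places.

9.02 h

Solar longitude: λ_s = 360° × (317 − 80)/365.25 = 233.593°.
sin δ = sin 23.44° × sin 233.593° = -0.32015, so δ = -18.672°.
cos H₀ = −tan φ · tan δ = −tan(+48.4°) × tan(-18.672°) = 0.3806, so H₀ = 1.1803 rad = 67.63°.
Daylight = 2H₀/(2π) × 24.00 h = (1.1803/π) × 24.00 = 9.02 h.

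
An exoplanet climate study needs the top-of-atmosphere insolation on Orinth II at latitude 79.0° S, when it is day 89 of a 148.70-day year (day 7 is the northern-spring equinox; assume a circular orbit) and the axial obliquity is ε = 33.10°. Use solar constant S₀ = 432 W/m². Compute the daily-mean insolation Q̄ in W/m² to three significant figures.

Q̄ ≈ 74.3 W/m²

Solar longitude: λ_s = 360° × (89 − 7)/148.70 = 198.521°.
sin δ = sin 33.10° × sin 198.521° = -0.17347, so δ = -9.989°.
cos H₀ = −tan(-79.0°) tan(-9.989°) = -0.9061, H₀ = 2.7049 rad.
Bracket: H₀ sin φ sin δ + cos φ cos δ sin H₀ = 2.7049×-0.98163×-0.17347 + 0.19081×0.98484×0.42297 = 0.460599 + 0.079483 = 0.540082.
Q̄ = (S₀/π) × [bracket] = (432/π) × 0.540082 = 74.27 W/m².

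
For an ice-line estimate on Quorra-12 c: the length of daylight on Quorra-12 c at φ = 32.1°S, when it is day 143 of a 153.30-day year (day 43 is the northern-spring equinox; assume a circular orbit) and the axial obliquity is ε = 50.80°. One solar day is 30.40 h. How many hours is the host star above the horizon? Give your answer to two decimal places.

Solar longitude: λ_s = 360° × (143 − 43)/153.30 = 234.834°.
sin δ = sin 50.80° × sin 234.834° = -0.63350, so δ = -39.309°.
cos H₀ = −tan φ · tan δ = −tan(-32.1°) × tan(-39.309°) = -0.5136, so H₀ = 2.1102 rad = 120.90°.
Daylight = 2H₀/(2π) × 30.40 h = (2.1102/π) × 30.40 = 20.42 h.

20.42 h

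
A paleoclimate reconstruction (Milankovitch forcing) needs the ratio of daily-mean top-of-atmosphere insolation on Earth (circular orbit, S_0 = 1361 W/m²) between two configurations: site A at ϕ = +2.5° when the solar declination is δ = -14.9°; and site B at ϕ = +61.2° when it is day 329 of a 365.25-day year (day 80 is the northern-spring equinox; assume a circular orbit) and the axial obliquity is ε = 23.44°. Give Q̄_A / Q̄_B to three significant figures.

— Configuration A (ϕ=+2.5°):
cos h₀ = −tan(+2.5°) tan(-14.900°) = 0.0116, h₀ = 1.5592 rad.
Bracket: h₀ sin ϕ sin δ + cos ϕ cos δ sin h₀ = 1.5592×0.04362×-0.25713 + 0.99905×0.96638×0.99993 = -0.017488 + 0.965394 = 0.947906.
Q̄ = (S_0/π) × [bracket] = (1361/π) × 0.947906 = 410.65 W/m².
— Configuration B (ϕ=+61.2°):
Solar longitude: L_s = 360° × (329 − 80)/365.25 = 245.421°.
sin δ = sin 23.44° × sin 245.421° = -0.36174, so δ = -21.207°.
cos h₀ = −tan(+61.2°) tan(-21.207°) = 0.7058, h₀ = 0.7872 rad.
Bracket: h₀ sin ϕ sin δ + cos ϕ cos δ sin h₀ = 0.7872×0.87631×-0.36174 + 0.48175×0.93228×0.70840 = -0.249540 + 0.318161 = 0.068621.
Q̄ = (S_0/π) × [bracket] = (1361/π) × 0.068621 = 29.728 W/m².
Ratio Q̄_A / Q̄_B = 410.65 / 29.728 = 13.81.

Q̄_A / Q̄_B ≈ 13.8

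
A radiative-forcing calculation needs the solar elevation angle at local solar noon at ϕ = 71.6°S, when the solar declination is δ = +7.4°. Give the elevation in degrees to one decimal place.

11.0°

At local noon the hour angle is zero, so the zenith angle equals |ϕ − δ| = |-71.6° − (+7.400°)| = 79.000°.
Elevation = 90° − 79.000° = 11.0°.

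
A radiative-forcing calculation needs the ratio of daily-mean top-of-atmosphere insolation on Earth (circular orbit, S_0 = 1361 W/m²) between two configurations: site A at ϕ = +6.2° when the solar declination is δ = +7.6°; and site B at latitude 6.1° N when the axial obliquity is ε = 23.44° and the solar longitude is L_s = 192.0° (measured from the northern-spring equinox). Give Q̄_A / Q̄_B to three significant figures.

— Configuration A (ϕ=+6.2°):
cos h₀ = −tan(+6.2°) tan(+7.600°) = -0.0145, h₀ = 1.5853 rad.
Bracket: h₀ sin ϕ sin δ + cos ϕ cos δ sin h₀ = 1.5853×0.10800×0.13226 + 0.99415×0.99122×0.99989 = 0.022645 + 0.985313 = 1.007958.
Q̄ = (S_0/π) × [bracket] = (1361/π) × 1.007958 = 436.67 W/m².
— Configuration B (ϕ=+6.1°):
Solar declination: sin δ = sin ε · sin L_s = sin 23.44° × sin 192.0° = -0.08270, so δ = -4.744°.
cos h₀ = −tan(+6.1°) tan(-4.744°) = 0.0089, h₀ = 1.5619 rad.
Bracket: h₀ sin ϕ sin δ + cos ϕ cos δ sin h₀ = 1.5619×0.10626×-0.08270 + 0.99434×0.99657×0.99996 = -0.013726 + 0.990890 = 0.977164.
Q̄ = (S_0/π) × [bracket] = (1361/π) × 0.977164 = 423.33 W/m².
Ratio Q̄_A / Q̄_B = 436.67 / 423.33 = 1.032.

Q̄_A / Q̄_B ≈ 1.03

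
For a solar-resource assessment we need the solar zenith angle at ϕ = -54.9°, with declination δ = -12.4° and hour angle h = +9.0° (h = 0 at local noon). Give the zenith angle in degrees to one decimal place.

cos θ_z = sin ϕ sin δ + cos ϕ cos δ cos h = 0.175686 + 0.554678 = 0.730364.
θ_z = arccos(0.730364) = 43.1°.

θ_z = 43.1°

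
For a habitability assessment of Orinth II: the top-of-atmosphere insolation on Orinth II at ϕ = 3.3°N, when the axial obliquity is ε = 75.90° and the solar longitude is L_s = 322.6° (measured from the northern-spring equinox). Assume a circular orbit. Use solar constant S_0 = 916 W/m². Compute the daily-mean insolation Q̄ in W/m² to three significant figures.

Solar declination: sin δ = sin ε · sin L_s = sin 75.90° × sin 322.6° = -0.58908, so δ = -36.092°.
cos h₀ = −tan(+3.3°) tan(-36.092°) = 0.0420, h₀ = 1.5288 rad.
Bracket: h₀ sin ϕ sin δ + cos ϕ cos δ sin h₀ = 1.5288×0.05756×-0.58908 + 0.99834×0.80808×0.99912 = -0.051838 + 0.806029 = 0.754191.
Q̄ = (S_0/π) × [bracket] = (916/π) × 0.754191 = 219.9 W/m².

Q̄ ≈ 220 W/m²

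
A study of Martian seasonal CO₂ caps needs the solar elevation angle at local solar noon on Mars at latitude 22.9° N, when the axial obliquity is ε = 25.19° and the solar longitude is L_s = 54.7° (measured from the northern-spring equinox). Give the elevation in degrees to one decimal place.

87.4°

Solar declination: sin δ = sin ε · sin L_s = sin 25.19° × sin 54.7° = 0.34737, so δ = +20.326°.
At local noon the hour angle is zero, so the zenith angle equals |ϕ − δ| = |+22.9° − (+20.326°)| = 2.574°.
Elevation = 90° − 2.574° = 87.4°.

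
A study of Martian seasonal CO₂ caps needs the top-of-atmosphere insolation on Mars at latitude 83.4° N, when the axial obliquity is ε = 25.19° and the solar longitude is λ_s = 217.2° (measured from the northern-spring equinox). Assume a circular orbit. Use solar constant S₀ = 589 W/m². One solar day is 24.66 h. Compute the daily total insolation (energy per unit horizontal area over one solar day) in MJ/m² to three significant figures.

Solar declination: sin δ = sin ε · sin λ_s = sin 25.19° × sin 217.2° = -0.25733, so δ = -14.912°.
cos H₀ = −tan(+83.4°) tan(-14.912°) = 2.3015 ≥ 1 ⇒ polar night, H₀ = 0 and Q̄ = 0.
Daily total = Q̄ × 24.66 h × 3600 s/h = 0.00 MJ/m².

0.00 MJ/m²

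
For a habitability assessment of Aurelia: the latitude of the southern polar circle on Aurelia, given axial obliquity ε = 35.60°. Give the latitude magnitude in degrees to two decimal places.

54.40°

The polar circle is the lowest latitude that experiences at least one full rotation of continuous darkness at the northern-summer solstice; it lies at |ϕ| = 90° − ε = 90° − 35.60° = 54.40°.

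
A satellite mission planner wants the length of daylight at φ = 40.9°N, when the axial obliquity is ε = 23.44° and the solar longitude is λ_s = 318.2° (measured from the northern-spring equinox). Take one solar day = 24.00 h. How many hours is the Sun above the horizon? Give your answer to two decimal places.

Solar declination: sin δ = sin ε · sin λ_s = sin 23.44° × sin 318.2° = -0.26514, so δ = -15.375°.
cos H₀ = −tan φ · tan δ = −tan(+40.9°) × tan(-15.375°) = 0.2382, so H₀ = 1.3303 rad = 76.22°.
Daylight = 2H₀/(2π) × 24.00 h = (1.3303/π) × 24.00 = 10.16 h.

10.16 h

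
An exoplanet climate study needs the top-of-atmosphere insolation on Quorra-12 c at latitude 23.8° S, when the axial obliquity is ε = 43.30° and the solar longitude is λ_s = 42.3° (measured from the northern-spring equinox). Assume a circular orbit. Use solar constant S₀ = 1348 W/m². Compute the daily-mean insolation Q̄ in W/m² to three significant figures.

Q̄ ≈ 232 W/m²

Solar declination: sin δ = sin ε · sin λ_s = sin 43.30° × sin 42.3° = 0.46156, so δ = +27.488°.
cos H₀ = −tan(-23.8°) tan(+27.488°) = 0.2295, H₀ = 1.3393 rad.
Bracket: H₀ sin φ sin δ + cos φ cos δ sin H₀ = 1.3393×-0.40355×0.46156 + 0.91496×0.88711×0.97331 = -0.249461 + 0.790007 = 0.540546.
Q̄ = (S₀/π) × [bracket] = (1348/π) × 0.540546 = 231.9 W/m².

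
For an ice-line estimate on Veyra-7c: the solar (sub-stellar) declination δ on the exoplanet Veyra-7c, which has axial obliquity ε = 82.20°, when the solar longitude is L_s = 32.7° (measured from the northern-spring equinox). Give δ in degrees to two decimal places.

sin δ = sin ε · sin L_s = sin 82.20° × sin 32.7° = 0.535242.
δ = arcsin(0.535242) = +32.36°.

δ = +32.36°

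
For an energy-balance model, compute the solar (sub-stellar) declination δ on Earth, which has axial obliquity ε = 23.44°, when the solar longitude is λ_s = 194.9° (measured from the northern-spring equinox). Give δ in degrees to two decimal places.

δ = -5.87°

sin δ = sin ε · sin λ_s = sin 23.44° × sin 194.9° = -0.102284.
δ = arcsin(-0.102284) = -5.87°.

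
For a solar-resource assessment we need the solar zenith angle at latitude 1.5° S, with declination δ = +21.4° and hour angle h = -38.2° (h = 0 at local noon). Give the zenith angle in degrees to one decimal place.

θ_z = 43.8°

cos θ_z = sin ϕ sin δ + cos ϕ cos δ cos h = -0.009551 + 0.731426 = 0.721875.
θ_z = arccos(0.721875) = 43.8°.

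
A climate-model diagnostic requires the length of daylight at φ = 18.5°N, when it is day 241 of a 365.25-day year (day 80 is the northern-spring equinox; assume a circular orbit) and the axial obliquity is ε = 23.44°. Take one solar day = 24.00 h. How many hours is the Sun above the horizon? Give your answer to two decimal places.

Solar longitude: λ_s = 360° × (241 − 80)/365.25 = 158.686°.
sin δ = sin 23.44° × sin 158.686° = 0.14459, so δ = +8.313°.
cos H₀ = −tan φ · tan δ = −tan(+18.5°) × tan(+8.313°) = -0.0489, so H₀ = 1.6197 rad = 92.80°.
Daylight = 2H₀/(2π) × 24.00 h = (1.6197/π) × 24.00 = 12.37 h.

12.37 h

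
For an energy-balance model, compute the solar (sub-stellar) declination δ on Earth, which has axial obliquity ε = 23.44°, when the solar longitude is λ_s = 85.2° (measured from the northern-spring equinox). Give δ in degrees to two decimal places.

sin δ = sin ε · sin λ_s = sin 23.44° × sin 85.2° = 0.396393.
δ = arcsin(0.396393) = +23.35°.

δ = +23.35°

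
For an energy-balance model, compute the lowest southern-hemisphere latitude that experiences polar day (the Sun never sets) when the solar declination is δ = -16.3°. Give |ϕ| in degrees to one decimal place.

|ϕ| = 73.7°

Polar day requires cos h₀ = −tan ϕ tan δ ≤ −1, i.e. tan ϕ tan δ ≥ 1.
The boundary is |tan ϕ| · |tan δ| = 1, so |ϕ| = 90° − |δ| = 90° − 16.3° = 73.7° in the southern hemisphere.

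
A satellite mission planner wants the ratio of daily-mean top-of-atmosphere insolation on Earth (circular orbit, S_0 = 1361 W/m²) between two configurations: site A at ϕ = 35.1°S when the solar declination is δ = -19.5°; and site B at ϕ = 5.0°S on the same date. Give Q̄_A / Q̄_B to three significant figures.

— Configuration A (ϕ=-35.1°):
cos h₀ = −tan(-35.1°) tan(-19.500°) = -0.2489, h₀ = 1.8223 rad.
Bracket: h₀ sin ϕ sin δ + cos ϕ cos δ sin h₀ = 1.8223×-0.57501×-0.33381 + 0.81815×0.94264×0.96853 = 0.349780 + 0.746951 = 1.096731.
Q̄ = (S_0/π) × [bracket] = (1361/π) × 1.096731 = 475.13 W/m².
— Configuration B (ϕ=-5.0°):
cos h₀ = −tan(-5.0°) tan(-19.500°) = -0.0310, h₀ = 1.6018 rad.
Bracket: h₀ sin ϕ sin δ + cos ϕ cos δ sin h₀ = 1.6018×-0.08716×-0.33381 + 0.99619×0.94264×0.99952 = 0.046604 + 0.938598 = 0.985202.
Q̄ = (S_0/π) × [bracket] = (1361/π) × 0.985202 = 426.81 W/m².
Ratio Q̄_A / Q̄_B = 475.13 / 426.81 = 1.113.

Q̄_A / Q̄_B ≈ 1.11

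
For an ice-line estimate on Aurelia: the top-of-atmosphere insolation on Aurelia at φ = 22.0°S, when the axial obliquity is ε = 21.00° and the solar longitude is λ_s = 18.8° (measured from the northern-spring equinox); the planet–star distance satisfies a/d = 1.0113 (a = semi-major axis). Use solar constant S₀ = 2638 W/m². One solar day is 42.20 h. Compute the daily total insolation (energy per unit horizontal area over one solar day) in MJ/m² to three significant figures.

111 MJ/m²

Solar declination: sin δ = sin ε · sin λ_s = sin 21.00° × sin 18.8° = 0.11549, so δ = +6.632°.
cos H₀ = −tan(-22.0°) tan(+6.632°) = 0.0470, H₀ = 1.5238 rad.
Bracket: H₀ sin φ sin δ + cos φ cos δ sin H₀ = 1.5238×-0.37461×0.11549 + 0.92718×0.99331×0.99890 = -0.065925 + 0.919964 = 0.854039.
Inverse-square distance factor (a/d)² = 1.0113² = 1.022728.
Q̄ = (S₀/π) × 1.022728 × [bracket] = (2638/π) × 1.022728 × 0.854039 = 733.44 W/m².
Daily total = Q̄ × 42.20 h × 3600 s/h = 733.44 × 42.20 × 3600 / 10⁶ = 111.4 MJ/m².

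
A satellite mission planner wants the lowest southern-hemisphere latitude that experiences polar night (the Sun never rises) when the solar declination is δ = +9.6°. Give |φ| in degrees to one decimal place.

Polar night requires cos H₀ = −tan φ tan δ ≥ 1, i.e. tan φ tan δ ≤ −1.
The boundary is |tan φ| · |tan δ| = 1, so |φ| = 90° − |δ| = 90° − 9.6° = 80.4° in the southern hemisphere.

|φ| = 80.4°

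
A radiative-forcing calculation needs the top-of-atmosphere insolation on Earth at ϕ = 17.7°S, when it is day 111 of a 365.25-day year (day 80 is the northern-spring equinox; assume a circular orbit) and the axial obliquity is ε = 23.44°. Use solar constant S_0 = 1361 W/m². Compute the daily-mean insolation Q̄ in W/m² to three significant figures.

Solar longitude: L_s = 360° × (111 − 80)/365.25 = 30.554°.
sin δ = sin 23.44° × sin 30.554° = 0.20222, so δ = +11.667°.
cos h₀ = −tan(-17.7°) tan(+11.667°) = 0.0659, h₀ = 1.5049 rad.
Bracket: h₀ sin ϕ sin δ + cos ϕ cos δ sin h₀ = 1.5049×-0.30403×0.20222 + 0.95266×0.97934×0.99783 = -0.092523 + 0.930953 = 0.838430.
Q̄ = (S_0/π) × [bracket] = (1361/π) × 0.838430 = 363.2 W/m².

Q̄ ≈ 363 W/m²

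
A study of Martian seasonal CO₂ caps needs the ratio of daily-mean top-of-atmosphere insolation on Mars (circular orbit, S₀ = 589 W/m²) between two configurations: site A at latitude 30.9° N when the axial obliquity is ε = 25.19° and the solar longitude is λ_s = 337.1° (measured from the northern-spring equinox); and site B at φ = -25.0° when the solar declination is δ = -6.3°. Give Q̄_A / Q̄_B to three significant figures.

Q̄_A / Q̄_B ≈ 0.735

— Configuration A (φ=+30.9°):
Solar declination: sin δ = sin ε · sin λ_s = sin 25.19° × sin 337.1° = -0.16562, so δ = -9.533°.
cos H₀ = −tan(+30.9°) tan(-9.533°) = 0.1005, H₀ = 1.4701 rad.
Bracket: H₀ sin φ sin δ + cos φ cos δ sin H₀ = 1.4701×0.51354×-0.16562 + 0.85806×0.98619×0.99494 = -0.125036 + 0.841928 = 0.716892.
Q̄ = (S₀/π) × [bracket] = (589/π) × 0.716892 = 134.41 W/m².
— Configuration B (φ=-25.0°):
cos H₀ = −tan(-25.0°) tan(-6.300°) = -0.0515, H₀ = 1.6223 rad.
Bracket: H₀ sin φ sin δ + cos φ cos δ sin H₀ = 1.6223×-0.42262×-0.10973 + 0.90631×0.99396×0.99867 = 0.075233 + 0.899638 = 0.974871.
Q̄ = (S₀/π) × [bracket] = (589/π) × 0.974871 = 182.77 W/m².
Ratio Q̄_A / Q̄_B = 134.41 / 182.77 = 0.7354.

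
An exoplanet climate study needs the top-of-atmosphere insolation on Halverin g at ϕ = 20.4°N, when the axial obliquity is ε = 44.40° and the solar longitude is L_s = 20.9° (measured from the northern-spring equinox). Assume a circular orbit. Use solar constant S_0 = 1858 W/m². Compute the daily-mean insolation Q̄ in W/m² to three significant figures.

Q̄ ≈ 620 W/m²

Solar declination: sin δ = sin ε · sin L_s = sin 44.40° × sin 20.9° = 0.24960, so δ = +14.454°.
cos h₀ = −tan(+20.4°) tan(+14.454°) = -0.0959, h₀ = 1.6668 rad.
Bracket: h₀ sin ϕ sin δ + cos ϕ cos δ sin h₀ = 1.6668×0.34857×0.24960 + 0.93728×0.96835×0.99540 = 0.145017 + 0.903440 = 1.048457.
Q̄ = (S_0/π) × [bracket] = (1858/π) × 1.048457 = 620.1 W/m².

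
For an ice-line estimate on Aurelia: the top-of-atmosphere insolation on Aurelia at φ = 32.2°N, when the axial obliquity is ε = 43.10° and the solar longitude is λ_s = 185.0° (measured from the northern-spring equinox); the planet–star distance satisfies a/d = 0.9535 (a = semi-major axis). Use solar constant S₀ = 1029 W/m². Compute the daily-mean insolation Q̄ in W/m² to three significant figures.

Solar declination: sin δ = sin ε · sin λ_s = sin 43.10° × sin 185.0° = -0.05955, so δ = -3.414°.
cos H₀ = −tan(+32.2°) tan(-3.414°) = 0.0376, H₀ = 1.5332 rad.
Bracket: H₀ sin φ sin δ + cos φ cos δ sin H₀ = 1.5332×0.53288×-0.05955 + 0.84619×0.99823×0.99929 = -0.048653 + 0.844093 = 0.795440.
Inverse-square distance factor (a/d)² = 0.9535² = 0.909162.
Q̄ = (S₀/π) × 0.909162 × [bracket] = (1029/π) × 0.909162 × 0.795440 = 236.9 W/m².

Q̄ ≈ 237 W/m²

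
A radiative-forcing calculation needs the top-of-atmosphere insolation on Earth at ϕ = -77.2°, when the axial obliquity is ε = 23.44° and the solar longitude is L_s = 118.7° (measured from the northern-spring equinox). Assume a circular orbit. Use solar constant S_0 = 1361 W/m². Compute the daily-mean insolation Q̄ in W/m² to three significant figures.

Q̄ ≈ 0.00 W/m²

Solar declination: sin δ = sin ε · sin L_s = sin 23.44° × sin 118.7° = 0.34892, so δ = +20.421°.
cos h₀ = −tan(-77.2°) tan(+20.421°) = 1.6388 ≥ 1 ⇒ polar night, h₀ = 0 and Q̄ = 0.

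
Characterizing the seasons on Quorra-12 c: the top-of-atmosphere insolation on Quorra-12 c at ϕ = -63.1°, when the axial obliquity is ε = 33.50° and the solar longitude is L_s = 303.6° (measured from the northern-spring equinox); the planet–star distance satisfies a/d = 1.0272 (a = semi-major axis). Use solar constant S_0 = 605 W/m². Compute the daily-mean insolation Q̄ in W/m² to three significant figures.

Q̄ ≈ 262 W/m²

Solar declination: sin δ = sin ε · sin L_s = sin 33.50° × sin 303.6° = -0.45972, so δ = -27.369°.
cos h₀ = −tan(-63.1°) tan(-27.369°) = -1.0204 ≤ −1 ⇒ polar day, h₀ = π.
Bracket: h₀ sin ϕ sin δ + cos ϕ cos δ sin h₀ = 3.1416×-0.89180×-0.45972 + 0.45243×0.88806×0.00000 = 1.287988 + 0.000000 = 1.287988.
Inverse-square distance factor (a/d)² = 1.0272² = 1.055140.
Q̄ = (S_0/π) × 1.055140 × [bracket] = (605/π) × 1.055140 × 1.287988 = 261.7 W/m².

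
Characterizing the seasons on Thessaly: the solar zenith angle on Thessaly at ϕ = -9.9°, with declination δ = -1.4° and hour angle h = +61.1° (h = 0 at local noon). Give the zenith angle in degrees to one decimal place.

cos θ_z = sin ϕ sin δ + cos ϕ cos δ cos h = 0.004201 + 0.475944 = 0.480145.
θ_z = arccos(0.480145) = 61.3°.

θ_z = 61.3°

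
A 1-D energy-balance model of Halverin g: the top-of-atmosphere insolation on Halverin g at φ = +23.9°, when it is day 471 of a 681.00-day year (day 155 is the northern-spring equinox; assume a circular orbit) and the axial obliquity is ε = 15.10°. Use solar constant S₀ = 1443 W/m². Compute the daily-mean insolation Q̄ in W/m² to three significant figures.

Solar longitude: λ_s = 360° × (471 − 155)/681.00 = 167.048°.
sin δ = sin 15.10° × sin 167.048° = 0.05839, so δ = +3.347°.
cos H₀ = −tan(+23.9°) tan(+3.347°) = -0.0259, H₀ = 1.5967 rad.
Bracket: H₀ sin φ sin δ + cos φ cos δ sin H₀ = 1.5967×0.40514×0.05839 + 0.91425×0.99829×0.99966 = 0.037772 + 0.912376 = 0.950148.
Q̄ = (S₀/π) × [bracket] = (1443/π) × 0.950148 = 436.4 W/m².

Q̄ ≈ 436 W/m²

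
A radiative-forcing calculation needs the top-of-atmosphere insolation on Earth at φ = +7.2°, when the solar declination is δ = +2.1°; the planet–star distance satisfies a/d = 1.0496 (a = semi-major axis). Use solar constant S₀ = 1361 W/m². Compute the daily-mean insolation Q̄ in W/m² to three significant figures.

cos H₀ = −tan(+7.2°) tan(+2.100°) = -0.0046, H₀ = 1.5754 rad.
Bracket: H₀ sin φ sin δ + cos φ cos δ sin H₀ = 1.5754×0.12533×0.03664 + 0.99211×0.99933×0.99999 = 0.007234 + 0.991435 = 0.998669.
Inverse-square distance factor (a/d)² = 1.0496² = 1.101660.
Q̄ = (S₀/π) × 1.101660 × [bracket] = (1361/π) × 1.101660 × 0.998669 = 476.6 W/m².

Q̄ ≈ 477 W/m²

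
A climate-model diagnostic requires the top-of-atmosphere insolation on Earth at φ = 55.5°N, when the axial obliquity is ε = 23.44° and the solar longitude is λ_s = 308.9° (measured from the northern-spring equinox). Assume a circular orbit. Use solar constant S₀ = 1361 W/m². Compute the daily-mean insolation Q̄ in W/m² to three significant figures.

Solar declination: sin δ = sin ε · sin λ_s = sin 23.44° × sin 308.9° = -0.30958, so δ = -18.034°.
cos H₀ = −tan(+55.5°) tan(-18.034°) = 0.4737, H₀ = 1.0773 rad.
Bracket: H₀ sin φ sin δ + cos φ cos δ sin H₀ = 1.0773×0.82413×-0.30958 + 0.56641×0.95087×0.88068 = -0.274856 + 0.474319 = 0.199463.
Q̄ = (S₀/π) × [bracket] = (1361/π) × 0.199463 = 86.41 W/m².

Q̄ ≈ 86.4 W/m²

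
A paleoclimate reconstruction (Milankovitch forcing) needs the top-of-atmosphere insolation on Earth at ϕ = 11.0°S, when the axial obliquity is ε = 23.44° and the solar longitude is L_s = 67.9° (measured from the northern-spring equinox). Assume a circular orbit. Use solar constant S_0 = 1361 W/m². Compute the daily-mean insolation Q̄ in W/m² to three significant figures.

Q̄ ≈ 349 W/m²

Solar declination: sin δ = sin ε · sin L_s = sin 23.44° × sin 67.9° = 0.36856, so δ = +21.627°.
cos h₀ = −tan(-11.0°) tan(+21.627°) = 0.0771, h₀ = 1.4937 rad.
Bracket: h₀ sin ϕ sin δ + cos ϕ cos δ sin h₀ = 1.4937×-0.19081×0.36856 + 0.98163×0.92960×0.99703 = -0.105044 + 0.909813 = 0.804769.
Q̄ = (S_0/π) × [bracket] = (1361/π) × 0.804769 = 348.6 W/m².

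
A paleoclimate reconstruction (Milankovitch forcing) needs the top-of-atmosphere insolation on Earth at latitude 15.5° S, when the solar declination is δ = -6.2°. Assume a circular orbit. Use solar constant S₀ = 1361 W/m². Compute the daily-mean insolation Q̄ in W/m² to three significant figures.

Q̄ ≈ 435 W/m²

cos H₀ = −tan(-15.5°) tan(-6.200°) = -0.0301, H₀ = 1.6009 rad.
Bracket: H₀ sin φ sin δ + cos φ cos δ sin H₀ = 1.6009×-0.26724×-0.10800 + 0.96363×0.99415×0.99955 = 0.046205 + 0.957562 = 1.003767.
Q̄ = (S₀/π) × [bracket] = (1361/π) × 1.003767 = 434.9 W/m².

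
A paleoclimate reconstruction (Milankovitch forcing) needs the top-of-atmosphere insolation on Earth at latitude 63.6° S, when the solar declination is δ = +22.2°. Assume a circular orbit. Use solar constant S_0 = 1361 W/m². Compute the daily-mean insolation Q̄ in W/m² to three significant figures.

Q̄ ≈ 12.7 W/m²

cos h₀ = −tan(-63.6°) tan(+22.200°) = 0.8221, h₀ = 0.6057 rad.
Bracket: h₀ sin ϕ sin δ + cos ϕ cos δ sin h₀ = 0.6057×-0.89571×0.37784 + 0.44464×0.92587×0.56935 = -0.204990 + 0.234389 = 0.029399.
Q̄ = (S_0/π) × [bracket] = (1361/π) × 0.029399 = 12.74 W/m².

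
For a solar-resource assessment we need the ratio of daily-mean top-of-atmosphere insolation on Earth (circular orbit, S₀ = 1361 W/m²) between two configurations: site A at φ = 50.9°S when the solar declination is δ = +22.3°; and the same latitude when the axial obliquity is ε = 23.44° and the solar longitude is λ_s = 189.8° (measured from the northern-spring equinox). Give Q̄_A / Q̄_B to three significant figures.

Q̄_A / Q̄_B ≈ 0.276

— Configuration A (φ=-50.9°):
cos H₀ = −tan(-50.9°) tan(+22.300°) = 0.5047, H₀ = 1.0418 rad.
Bracket: H₀ sin φ sin δ + cos φ cos δ sin H₀ = 1.0418×-0.77605×0.37946 + 0.63068×0.92521×0.86332 = -0.306789 + 0.503757 = 0.196968.
Q̄ = (S₀/π) × [bracket] = (1361/π) × 0.196968 = 85.330 W/m².
— Configuration B (φ=-50.9°):
Solar declination: sin δ = sin ε · sin λ_s = sin 23.44° × sin 189.8° = -0.06771, so δ = -3.882°.
cos H₀ = −tan(-50.9°) tan(-3.882°) = -0.0835, H₀ = 1.6544 rad.
Bracket: H₀ sin φ sin δ + cos φ cos δ sin H₀ = 1.6544×-0.77605×-0.06771 + 0.63068×0.99771×0.99651 = 0.086933 + 0.627040 = 0.713973.
Q̄ = (S₀/π) × [bracket] = (1361/π) × 0.713973 = 309.31 W/m².
Ratio Q̄_A / Q̄_B = 85.330 / 309.31 = 0.2759.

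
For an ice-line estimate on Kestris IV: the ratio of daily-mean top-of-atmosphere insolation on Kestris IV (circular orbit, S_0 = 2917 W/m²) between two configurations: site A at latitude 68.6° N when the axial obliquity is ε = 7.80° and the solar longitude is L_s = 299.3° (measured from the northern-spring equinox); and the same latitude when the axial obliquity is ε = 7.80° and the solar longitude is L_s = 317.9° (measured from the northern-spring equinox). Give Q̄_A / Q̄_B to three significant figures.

Q̄_A / Q̄_B ≈ 0.858

— Configuration A (ϕ=+68.6°):
Solar declination: sin δ = sin ε · sin L_s = sin 7.80° × sin 299.3° = -0.11835, so δ = -6.797°.
cos h₀ = −tan(+68.6°) tan(-6.797°) = 0.3041, h₀ = 1.2618 rad.
Bracket: h₀ sin ϕ sin δ + cos ϕ cos δ sin h₀ = 1.2618×0.93106×-0.11835 + 0.36488×0.99297×0.95263 = -0.139039 + 0.345152 = 0.206113.
Q̄ = (S_0/π) × [bracket] = (2917/π) × 0.206113 = 191.38 W/m².
— Configuration B (ϕ=+68.6°):
Solar declination: sin δ = sin ε · sin L_s = sin 7.80° × sin 317.9° = -0.09099, so δ = -5.220°.
cos h₀ = −tan(+68.6°) tan(-5.220°) = 0.2331, h₀ = 1.3355 rad.
Bracket: h₀ sin ϕ sin δ + cos ϕ cos δ sin h₀ = 1.3355×0.93106×-0.09099 + 0.36488×0.99585×0.97244 = -0.113140 + 0.353351 = 0.240211.
Q̄ = (S_0/π) × [bracket] = (2917/π) × 0.240211 = 223.04 W/m².
Ratio Q̄_A / Q̄_B = 191.38 / 223.04 = 0.8581.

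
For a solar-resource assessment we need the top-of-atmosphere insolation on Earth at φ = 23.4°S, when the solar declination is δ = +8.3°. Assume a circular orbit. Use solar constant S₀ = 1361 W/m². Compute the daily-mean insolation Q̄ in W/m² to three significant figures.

cos H₀ = −tan(-23.4°) tan(+8.300°) = 0.0631, H₀ = 1.5076 rad.
Bracket: H₀ sin φ sin δ + cos φ cos δ sin H₀ = 1.5076×-0.39715×0.14436 + 0.91775×0.98953×0.99801 = -0.086435 + 0.906334 = 0.819899.
Q̄ = (S₀/π) × [bracket] = (1361/π) × 0.819899 = 355.2 W/m².

Q̄ ≈ 355 W/m²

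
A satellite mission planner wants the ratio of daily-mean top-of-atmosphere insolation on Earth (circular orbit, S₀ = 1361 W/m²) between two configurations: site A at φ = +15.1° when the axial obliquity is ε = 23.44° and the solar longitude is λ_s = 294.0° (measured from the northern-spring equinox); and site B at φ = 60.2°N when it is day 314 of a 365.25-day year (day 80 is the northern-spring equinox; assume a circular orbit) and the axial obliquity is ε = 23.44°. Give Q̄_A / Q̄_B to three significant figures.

— Configuration A (φ=+15.1°):
Solar declination: sin δ = sin ε · sin λ_s = sin 23.44° × sin 294.0° = -0.36340, so δ = -21.309°.
cos H₀ = −tan(+15.1°) tan(-21.309°) = 0.1052, H₀ = 1.4654 rad.
Bracket: H₀ sin φ sin δ + cos φ cos δ sin H₀ = 1.4654×0.26050×-0.36340 + 0.96547×0.93163×0.99445 = -0.138723 + 0.894469 = 0.755746.
Q̄ = (S₀/π) × [bracket] = (1361/π) × 0.755746 = 327.40 W/m².
— Configuration B (φ=+60.2°):
Solar longitude: λ_s = 360° × (314 − 80)/365.25 = 230.637°.
sin δ = sin 23.44° × sin 230.637° = -0.30755, so δ = -17.911°.
cos H₀ = −tan(+60.2°) tan(-17.911°) = 0.5644, H₀ = 0.9711 rad.
Bracket: H₀ sin φ sin δ + cos φ cos δ sin H₀ = 0.9711×0.86777×-0.30755 + 0.49697×0.95153×0.82553 = -0.259170 + 0.390378 = 0.131208.
Q̄ = (S₀/π) × [bracket] = (1361/π) × 0.131208 = 56.842 W/m².
Ratio Q̄_A / Q̄_B = 327.40 / 56.842 = 5.760.

Q̄_A / Q̄_B ≈ 5.76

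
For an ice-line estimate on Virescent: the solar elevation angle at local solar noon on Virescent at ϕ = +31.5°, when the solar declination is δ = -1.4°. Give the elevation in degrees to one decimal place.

57.1°

At local noon the hour angle is zero, so the zenith angle equals |ϕ − δ| = |+31.5° − (-1.400°)| = 32.900°.
Elevation = 90° − 32.900° = 57.1°.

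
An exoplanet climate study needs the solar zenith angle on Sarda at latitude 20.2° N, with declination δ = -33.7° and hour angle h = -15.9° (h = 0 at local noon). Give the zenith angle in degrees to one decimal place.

θ_z = 56.0°

cos θ_z = sin φ sin δ + cos φ cos δ cos h = -0.191587 + 0.750911 = 0.559324.
θ_z = arccos(0.559324) = 56.0°.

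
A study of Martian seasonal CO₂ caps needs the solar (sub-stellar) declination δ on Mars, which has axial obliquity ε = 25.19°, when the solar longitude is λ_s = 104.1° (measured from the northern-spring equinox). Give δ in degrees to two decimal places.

δ = +24.38°

sin δ = sin ε · sin λ_s = sin 25.19° × sin 104.1° = 0.412798.
δ = arcsin(0.412798) = +24.38°.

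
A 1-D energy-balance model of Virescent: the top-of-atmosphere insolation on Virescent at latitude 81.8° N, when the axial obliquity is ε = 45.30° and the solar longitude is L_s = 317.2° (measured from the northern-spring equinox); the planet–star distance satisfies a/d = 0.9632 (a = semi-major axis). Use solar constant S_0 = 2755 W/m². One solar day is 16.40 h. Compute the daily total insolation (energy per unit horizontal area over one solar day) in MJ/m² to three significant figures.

Solar declination: sin δ = sin ε · sin L_s = sin 45.30° × sin 317.2° = -0.48295, so δ = -28.878°.
cos h₀ = −tan(+81.8°) tan(-28.878°) = 3.8273 ≥ 1 ⇒ polar night, h₀ = 0 and Q̄ = 0.
Inverse-square distance factor (a/d)² = 0.9632² = 0.927754.
Daily total = Q̄ × 16.40 h × 3600 s/h = 0.00 MJ/m².

0.00 MJ/m²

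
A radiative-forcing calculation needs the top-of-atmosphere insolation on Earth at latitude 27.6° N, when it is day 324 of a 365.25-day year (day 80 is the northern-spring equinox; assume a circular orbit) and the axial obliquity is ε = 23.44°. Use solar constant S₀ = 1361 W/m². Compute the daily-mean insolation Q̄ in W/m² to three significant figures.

Solar longitude: λ_s = 360° × (324 − 80)/365.25 = 240.493°.
sin δ = sin 23.44° × sin 240.493° = -0.34619, so δ = -20.255°.
cos H₀ = −tan(+27.6°) tan(-20.255°) = 0.1929, H₀ = 1.3767 rad.
Bracket: H₀ sin φ sin δ + cos φ cos δ sin H₀ = 1.3767×0.46330×-0.34619 + 0.88620×0.93816×0.98122 = -0.220809 + 0.815784 = 0.594975.
Q̄ = (S₀/π) × [bracket] = (1361/π) × 0.594975 = 257.8 W/m².

Q̄ ≈ 258 W/m²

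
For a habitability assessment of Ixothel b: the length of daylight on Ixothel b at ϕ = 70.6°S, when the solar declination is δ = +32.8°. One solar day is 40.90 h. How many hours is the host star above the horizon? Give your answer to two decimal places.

0.00 h

cos h₀ = −tan ϕ · tan δ = 1.8300 ≥ 1, so the host star never rises (polar night) and h₀ = 0.
Daylight = 2h₀/(2π) × 40.90 h = (0.0000/π) × 40.90 = 0.00 h.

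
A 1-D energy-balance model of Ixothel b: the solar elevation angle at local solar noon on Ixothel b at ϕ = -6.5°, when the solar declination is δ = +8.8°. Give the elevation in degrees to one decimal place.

74.7°

At local noon the hour angle is zero, so the zenith angle equals |ϕ − δ| = |-6.5° − (+8.800°)| = 15.300°.
Elevation = 90° − 15.300° = 74.7°.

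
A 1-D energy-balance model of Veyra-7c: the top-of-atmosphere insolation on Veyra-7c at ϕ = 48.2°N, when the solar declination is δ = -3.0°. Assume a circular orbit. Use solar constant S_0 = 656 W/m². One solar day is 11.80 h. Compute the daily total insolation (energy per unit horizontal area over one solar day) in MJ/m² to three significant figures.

5.37 MJ/m²

cos h₀ = −tan(+48.2°) tan(-3.000°) = 0.0586, h₀ = 1.5121 rad.
Bracket: h₀ sin ϕ sin δ + cos ϕ cos δ sin h₀ = 1.5121×0.74548×-0.05234 + 0.66653×0.99863×0.99828 = -0.059000 + 0.664472 = 0.605472.
Q̄ = (S_0/π) × [bracket] = (656/π) × 0.605472 = 126.43 W/m².
Daily total = Q̄ × 11.80 h × 3600 s/h = 126.43 × 11.80 × 3600 / 10⁶ = 5.371 MJ/m².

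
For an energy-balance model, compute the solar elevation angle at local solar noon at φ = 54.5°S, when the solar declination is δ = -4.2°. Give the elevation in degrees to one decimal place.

At local noon the hour angle is zero, so the zenith angle equals |φ − δ| = |-54.5° − (-4.200°)| = 50.300°.
Elevation = 90° − 50.300° = 39.7°.

39.7°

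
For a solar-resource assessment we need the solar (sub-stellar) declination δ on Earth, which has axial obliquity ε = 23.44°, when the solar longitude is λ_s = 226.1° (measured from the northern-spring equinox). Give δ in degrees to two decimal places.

sin δ = sin ε · sin λ_s = sin 23.44° × sin 226.1° = -0.286627.
δ = arcsin(-0.286627) = -16.66°.

δ = -16.66°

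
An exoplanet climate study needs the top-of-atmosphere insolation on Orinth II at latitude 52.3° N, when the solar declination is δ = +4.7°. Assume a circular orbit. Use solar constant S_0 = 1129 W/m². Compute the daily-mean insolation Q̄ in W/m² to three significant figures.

cos h₀ = −tan(+52.3°) tan(+4.700°) = -0.1064, h₀ = 1.6774 rad.
Bracket: h₀ sin ϕ sin δ + cos ϕ cos δ sin h₀ = 1.6774×0.79122×0.08194 + 0.61153×0.99664×0.99433 = 0.108750 + 0.606020 = 0.714770.
Q̄ = (S_0/π) × [bracket] = (1129/π) × 0.714770 = 256.9 W/m².

Q̄ ≈ 257 W/m²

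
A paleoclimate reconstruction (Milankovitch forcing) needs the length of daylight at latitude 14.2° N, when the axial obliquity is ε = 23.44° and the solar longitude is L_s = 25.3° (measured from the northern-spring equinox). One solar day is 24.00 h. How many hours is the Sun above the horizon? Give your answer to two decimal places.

Solar declination: sin δ = sin ε · sin L_s = sin 23.44° × sin 25.3° = 0.17000, so δ = +9.788°.
cos h₀ = −tan ϕ · tan δ = −tan(+14.2°) × tan(+9.788°) = -0.0437, so h₀ = 1.6145 rad = 92.50°.
Daylight = 2h₀/(2π) × 24.00 h = (1.6145/π) × 24.00 = 12.33 h.

12.33 h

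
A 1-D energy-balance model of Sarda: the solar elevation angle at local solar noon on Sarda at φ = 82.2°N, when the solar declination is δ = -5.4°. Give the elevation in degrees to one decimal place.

2.4°

At local noon the hour angle is zero, so the zenith angle equals |φ − δ| = |+82.2° − (-5.400°)| = 87.600°.
Elevation = 90° − 87.600° = 2.4°.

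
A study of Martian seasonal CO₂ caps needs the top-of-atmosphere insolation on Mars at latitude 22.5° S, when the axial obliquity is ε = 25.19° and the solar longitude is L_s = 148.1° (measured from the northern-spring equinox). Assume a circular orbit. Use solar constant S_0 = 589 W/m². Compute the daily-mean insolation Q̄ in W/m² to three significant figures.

Q̄ ≈ 144 W/m²

Solar declination: sin δ = sin ε · sin L_s = sin 25.19° × sin 148.1° = 0.22491, so δ = +12.998°.
cos h₀ = −tan(-22.5°) tan(+12.998°) = 0.0956, h₀ = 1.4750 rad.
Bracket: h₀ sin ϕ sin δ + cos ϕ cos δ sin h₀ = 1.4750×-0.38268×0.22491 + 0.92388×0.97438×0.99542 = -0.126951 + 0.896087 = 0.769136.
Q̄ = (S_0/π) × [bracket] = (589/π) × 0.769136 = 144.2 W/m².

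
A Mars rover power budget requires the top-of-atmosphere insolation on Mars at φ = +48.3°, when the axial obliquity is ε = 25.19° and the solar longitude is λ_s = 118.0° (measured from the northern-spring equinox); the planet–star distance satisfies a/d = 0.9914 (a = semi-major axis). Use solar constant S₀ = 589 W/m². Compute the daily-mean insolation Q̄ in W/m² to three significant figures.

Solar declination: sin δ = sin ε · sin λ_s = sin 25.19° × sin 118.0° = 0.37580, so δ = +22.074°.
cos H₀ = −tan(+48.3°) tan(+22.074°) = -0.4552, H₀ = 2.0433 rad.
Bracket: H₀ sin φ sin δ + cos φ cos δ sin H₀ = 2.0433×0.74664×0.37580 + 0.66523×0.92670×0.89041 = 0.573324 + 0.548910 = 1.122234.
Inverse-square distance factor (a/d)² = 0.9914² = 0.982874.
Q̄ = (S₀/π) × 0.982874 × [bracket] = (589/π) × 0.982874 × 1.122234 = 206.8 W/m².

Q̄ ≈ 207 W/m²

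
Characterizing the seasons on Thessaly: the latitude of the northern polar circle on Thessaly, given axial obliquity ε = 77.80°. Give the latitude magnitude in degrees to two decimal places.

The polar circle is the lowest latitude that experiences at least one full rotation of continuous daylight at the northern-summer solstice; it lies at |ϕ| = 90° − ε = 90° − 77.80° = 12.20°.

12.20°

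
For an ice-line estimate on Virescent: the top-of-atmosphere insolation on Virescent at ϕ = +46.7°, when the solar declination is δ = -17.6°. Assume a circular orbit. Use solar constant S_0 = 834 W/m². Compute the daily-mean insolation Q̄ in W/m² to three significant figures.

cos h₀ = −tan(+46.7°) tan(-17.600°) = 0.3366, h₀ = 1.2275 rad.
Bracket: h₀ sin ϕ sin δ + cos ϕ cos δ sin h₀ = 1.2275×0.72777×-0.30237 + 0.68582×0.95319×0.94164 = -0.270119 + 0.615566 = 0.345447.
Q̄ = (S_0/π) × [bracket] = (834/π) × 0.345447 = 91.71 W/m².

Q̄ ≈ 91.7 W/m²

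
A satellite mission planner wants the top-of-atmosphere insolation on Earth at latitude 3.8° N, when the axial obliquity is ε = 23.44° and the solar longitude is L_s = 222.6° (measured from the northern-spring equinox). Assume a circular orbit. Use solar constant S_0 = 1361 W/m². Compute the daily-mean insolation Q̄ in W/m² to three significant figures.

Q̄ ≈ 404 W/m²

Solar declination: sin δ = sin ε · sin L_s = sin 23.44° × sin 222.6° = -0.26925, so δ = -15.620°.
cos h₀ = −tan(+3.8°) tan(-15.620°) = 0.0186, h₀ = 1.5522 rad.
Bracket: h₀ sin ϕ sin δ + cos ϕ cos δ sin h₀ = 1.5522×0.06627×-0.26925 + 0.99780×0.96307×0.99983 = -0.027696 + 0.960788 = 0.933092.
Q̄ = (S_0/π) × [bracket] = (1361/π) × 0.933092 = 404.2 W/m².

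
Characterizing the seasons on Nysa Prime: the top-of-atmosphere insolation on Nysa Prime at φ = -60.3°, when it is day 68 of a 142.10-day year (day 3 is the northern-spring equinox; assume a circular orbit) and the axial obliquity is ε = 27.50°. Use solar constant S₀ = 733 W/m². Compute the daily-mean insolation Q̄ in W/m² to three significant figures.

Solar longitude: λ_s = 360° × (68 − 3)/142.10 = 164.673°.
sin δ = sin 27.50° × sin 164.673° = 0.12205, so δ = +7.011°.
cos H₀ = −tan(-60.3°) tan(+7.011°) = 0.2156, H₀ = 1.3535 rad.
Bracket: H₀ sin φ sin δ + cos φ cos δ sin H₀ = 1.3535×-0.86863×0.12205 + 0.49546×0.99252×0.97648 = -0.143493 + 0.480188 = 0.336695.
Q̄ = (S₀/π) × [bracket] = (733/π) × 0.336695 = 78.56 W/m².

Q̄ ≈ 78.6 W/m²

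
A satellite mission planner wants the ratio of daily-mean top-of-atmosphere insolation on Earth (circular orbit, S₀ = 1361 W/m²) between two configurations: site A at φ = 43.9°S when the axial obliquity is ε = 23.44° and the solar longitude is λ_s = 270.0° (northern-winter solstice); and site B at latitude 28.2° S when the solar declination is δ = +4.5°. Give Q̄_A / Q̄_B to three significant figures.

— Configuration A (φ=-43.9°):
Solar declination: sin δ = sin ε · sin λ_s = sin 23.44° × sin 270.0° = -0.39779, so δ = -23.440°.
cos H₀ = −tan(-43.9°) tan(-23.440°) = -0.4172, H₀ = 2.0012 rad.
Bracket: H₀ sin φ sin δ + cos φ cos δ sin H₀ = 2.0012×-0.69340×-0.39779 + 0.72055×0.91748×0.90880 = 0.551986 + 0.600799 = 1.152785.
Q̄ = (S₀/π) × [bracket] = (1361/π) × 1.152785 = 499.41 W/m².
— Configuration B (φ=-28.2°):
cos H₀ = −tan(-28.2°) tan(+4.500°) = 0.0422, H₀ = 1.5286 rad.
Bracket: H₀ sin φ sin δ + cos φ cos δ sin H₀ = 1.5286×-0.47255×0.07846 + 0.88130×0.99692×0.99911 = -0.056675 + 0.877804 = 0.821129.
Q̄ = (S₀/π) × [bracket] = (1361/π) × 0.821129 = 355.73 W/m².
Ratio Q̄_A / Q̄_B = 499.41 / 355.73 = 1.404.

Q̄_A / Q̄_B ≈ 1.40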